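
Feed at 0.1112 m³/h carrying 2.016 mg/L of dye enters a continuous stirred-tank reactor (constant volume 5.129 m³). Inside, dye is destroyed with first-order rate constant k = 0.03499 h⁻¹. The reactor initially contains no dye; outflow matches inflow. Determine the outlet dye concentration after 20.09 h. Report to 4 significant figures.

Accumulation = in − out − consumed: V dC/dt = Q C_in − Q C − k V C.
dC/dt = (Q/V) C_in − (Q/V + k) C; effective rate a = Q/V + k = 0.0216806 + 0.03499 = 0.0566706 h⁻¹.
C_ss = Q C_in/(Q + kV) = 0.771267 mg/L; C(t) = C_ss + (C₀ − C_ss) e^(−a t).
C(20.09) = 0.771267 + (-0.771267)·e^(−0.0566706·20.09) = 0.771267 + (-0.771267)·0.320295 = 0.524234 mg/L.

0.5242 mg/L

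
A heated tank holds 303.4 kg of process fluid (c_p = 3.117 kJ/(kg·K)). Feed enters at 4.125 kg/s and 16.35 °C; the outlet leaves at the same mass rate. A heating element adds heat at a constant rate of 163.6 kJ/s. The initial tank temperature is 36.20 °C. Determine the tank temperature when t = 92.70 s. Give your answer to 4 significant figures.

M c_p dT/dt = ṁ c_p (T_in − T) + Q̇.
τ = M/ṁ = 73.5515 s; T_ss = T_in + Q̇/(ṁ c_p) = 16.35 + 163.6/(4.125·3.117) = 29.0740 °C.
T approaches T_ss exponentially: T(t) = T_ss + (T₀ − T_ss) e^(−t/τ).
T(92.70) = 29.0740 + (7.12603)·e^(−92.70/73.5515) = 29.0740 + (7.12603)·0.283557 = 31.0946 °C.

31.09 °C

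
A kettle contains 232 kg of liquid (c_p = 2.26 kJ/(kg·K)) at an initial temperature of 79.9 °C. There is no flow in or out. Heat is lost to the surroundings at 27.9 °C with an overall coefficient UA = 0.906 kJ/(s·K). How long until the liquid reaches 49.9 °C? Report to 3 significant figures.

M c_p dT/dt = −UA(T − T_amb).
τ = M c_p/UA = 578.72 s; T_ss = T_amb = 27.900 °C.
T(t) = T_ss + (T₀ − T_ss)e^(−t/τ); set T = 49.9:
t = −τ ln[(T − T_ss)/(T₀ − T_ss)] = −578.72 · ln(0.42308) = 497.82 s.

498 s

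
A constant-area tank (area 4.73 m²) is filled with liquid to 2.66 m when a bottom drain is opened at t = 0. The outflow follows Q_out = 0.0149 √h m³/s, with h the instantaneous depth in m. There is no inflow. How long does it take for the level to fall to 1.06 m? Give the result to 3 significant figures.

382 s

Mass balance (ρ constant): A dh/dt = −0.0149 √h.
∫ h^(−1/2) dh = −(0.0149/A) ∫ dt, giving 2√h = 2√h₀ − (0.0149/A) t.
t = 2A(√h₀ − √h)/0.0149 = 2·4.73·(√2.66 − √1.06)/0.0149
  = 9.4600 × (1.6310 − 1.0296) / 0.0149 = 381.82 s.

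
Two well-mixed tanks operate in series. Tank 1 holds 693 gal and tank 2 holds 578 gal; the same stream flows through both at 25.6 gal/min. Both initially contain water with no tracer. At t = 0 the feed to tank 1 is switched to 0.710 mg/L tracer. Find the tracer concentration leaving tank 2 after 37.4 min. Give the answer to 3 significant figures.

Species balance on tank i: dCᵢ/dt = (Cᵢ₋₁ − Cᵢ)/τᵢ with τᵢ = Vᵢ/Q.
τ₁ = 693/25.6 = 27.070 min; τ₂ = 578/25.6 = 22.578 min.
Solving the cascade with C₁(0)=C₂(0)=0 gives C₂(t) = C_in[1 − (τ₁ e^(−t/τ₁) − τ₂ e^(−t/τ₂))/(τ₁ − τ₂)].
At t = 37.4: e^(−t/τ₁) = 0.25118, e^(−t/τ₂) = 0.19081.
C₂ = 0.710·[1 − (27.070·0.25118 − 22.578·0.19081)/(4.4922)] = 0.710·0.44540 = 0.31624 mg/L.

0.316 mg/L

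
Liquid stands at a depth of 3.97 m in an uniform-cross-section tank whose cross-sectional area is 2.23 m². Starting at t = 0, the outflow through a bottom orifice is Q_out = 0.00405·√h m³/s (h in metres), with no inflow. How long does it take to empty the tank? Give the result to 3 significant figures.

2190 s

With no inflow, A dh/dt = −0.00405 √h.
∫ h^(−1/2) dh = −(0.00405/A) ∫ dt, giving 2√h = 2√h₀ − (0.00405/A) t.
Tank is empty when √h = 0: t_empty = 2A√h₀/0.00405.
t_empty = 2·2.23·√3.97/0.00405 = 4.4600·1.9925/0.00405 = 2194.2 s.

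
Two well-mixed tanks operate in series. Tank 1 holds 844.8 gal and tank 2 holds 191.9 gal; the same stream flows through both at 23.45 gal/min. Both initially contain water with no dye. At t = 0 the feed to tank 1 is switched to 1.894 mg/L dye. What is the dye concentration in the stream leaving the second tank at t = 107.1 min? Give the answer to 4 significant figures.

1.769 mg/L

Each tank obeys Vᵢ dCᵢ/dt = Q(Cᵢ₋₁ − Cᵢ), so τᵢ = Vᵢ/Q.
τ₁ = 844.8/23.45 = 36.0256 min; τ₂ = 191.9/23.45 = 8.18337 min.
Solving the cascade with C₁(0)=C₂(0)=0 gives C₂(t) = C_in[1 − (τ₁ e^(−t/τ₁) − τ₂ e^(−t/τ₂))/(τ₁ − τ₂)].
At t = 107.1: e^(−t/τ₁) = 0.0511554, e^(−t/τ₂) = 2.07092e-06.
C₂ = 1.894·[1 − (36.0256·0.0511554 − 8.18337·2.07092e-06)/(27.8422)] = 1.894·0.933810 = 1.76864 mg/L.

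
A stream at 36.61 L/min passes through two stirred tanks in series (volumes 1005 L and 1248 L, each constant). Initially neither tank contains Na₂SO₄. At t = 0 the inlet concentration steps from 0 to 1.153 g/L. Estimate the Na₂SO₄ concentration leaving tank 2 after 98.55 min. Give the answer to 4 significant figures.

Each tank obeys Vᵢ dCᵢ/dt = Q(Cᵢ₋₁ − Cᵢ), so τᵢ = Vᵢ/Q.
τ₁ = 1005/36.61 = 27.4515 min; τ₂ = 1248/36.61 = 34.0890 min.
Tank 1: C₁ = C_in(1 − e^(−t/τ₁)). Tank 2 (τ₁ ≠ τ₂): C₂ = C_in[1 − (τ₁ e^(−t/τ₁) − τ₂ e^(−t/τ₂))/(τ₁ − τ₂)].
At t = 98.55: e^(−t/τ₁) = 0.0275993, e^(−t/τ₂) = 0.0555230.
C₂ = 1.153·[1 − (27.4515·0.0275993 − 34.0890·0.0555230)/(-6.63753)] = 1.153·0.828990 = 0.955825 g/L.

0.9558 g/L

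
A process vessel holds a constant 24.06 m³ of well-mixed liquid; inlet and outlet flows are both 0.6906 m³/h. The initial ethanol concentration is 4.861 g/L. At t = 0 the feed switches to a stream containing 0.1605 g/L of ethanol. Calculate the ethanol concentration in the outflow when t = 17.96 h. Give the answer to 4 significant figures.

2.968 g/L

Species balance on the tank: V dC/dt = Q(C_in − C).
So dC/dt = (C_in − C)/τ with τ = V/Q = 24.06/0.6906 = 34.8393 h.
This is linear first-order; C(t) = C_in + (C₀ − C_in) e^(−t/τ).
C(17.96) = 0.1605 + (4.861 − 0.1605)·e^(−17.96/34.8393) = 0.1605 + (4.70050)·0.597196 = 2.96762 g/L.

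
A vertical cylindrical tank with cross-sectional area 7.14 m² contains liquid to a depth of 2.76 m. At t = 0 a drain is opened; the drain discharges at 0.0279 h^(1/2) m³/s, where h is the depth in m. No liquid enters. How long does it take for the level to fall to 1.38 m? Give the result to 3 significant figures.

249 s

With no inflow, A dh/dt = −0.0279 √h.
Separate and integrate: 2(√h − √h₀) = −(0.0279/A) t.
t = 2A(√h₀ − √h)/0.0279 = 2·7.14·(√2.76 − √1.38)/0.0279
  = 14.280 × (1.6613 − 1.1747) / 0.0279 = 249.05 s.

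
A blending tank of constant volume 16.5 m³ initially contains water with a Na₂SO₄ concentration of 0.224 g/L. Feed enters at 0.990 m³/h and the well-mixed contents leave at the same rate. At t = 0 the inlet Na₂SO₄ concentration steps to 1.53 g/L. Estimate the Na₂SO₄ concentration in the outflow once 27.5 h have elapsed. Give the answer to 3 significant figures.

Species balance on the tank: V dC/dt = Q(C_in − C).
Time constant τ = V/Q = 16.5/0.990 = 16.667 h.
This is linear first-order; C(t) = C_in + (C₀ − C_in) e^(−t/τ).
C(27.5) = 1.53 + (0.224 − 1.53)·e^(−27.5/16.667) = 1.53 + (-1.3060)·0.19205 = 1.2792 g/L.

1.28 g/L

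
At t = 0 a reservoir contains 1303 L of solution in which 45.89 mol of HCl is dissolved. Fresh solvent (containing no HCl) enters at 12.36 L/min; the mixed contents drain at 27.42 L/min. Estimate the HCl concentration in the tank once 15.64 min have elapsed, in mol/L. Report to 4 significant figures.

Total volume: dV/dt = Q_in − Q_out = -15.0600 L/min, so V(t) = 1303 − 15.0600 t and V(15.64) = 1067.46 L.
Species balance (pure solvent in): dm/dt = −Q_out · m/V(t).
Separate: dm/m = −Q_out dt/V(t) ⇒ ln(m/m₀) = −(Q_out/(Q_in−Q_out)) ln(V/V₀).
m = m₀ (V₀/V)^(Q_out/(Q_in−Q_out)) = 45.89 × (1303/1067.46)^(-1.82072) = 31.9197 mol.
C = m/V = 31.9197/1067.46 = 0.0299024 mol/L.

0.02990 mol/L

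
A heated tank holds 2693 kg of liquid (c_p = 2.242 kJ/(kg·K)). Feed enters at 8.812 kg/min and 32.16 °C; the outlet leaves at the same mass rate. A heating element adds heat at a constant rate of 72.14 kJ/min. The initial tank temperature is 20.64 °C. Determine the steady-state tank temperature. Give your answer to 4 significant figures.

35.81 °C

Unsteady energy balance on the tank contents: M c_p dT/dt = ṁ c_p (T_in − T) + 72.14.
At steady state dT/dt = 0 ⇒ T_ss = T_in + Q̇/(ṁ c_p) = 32.16 + 72.14/(8.812·2.242) = 35.8115 °C.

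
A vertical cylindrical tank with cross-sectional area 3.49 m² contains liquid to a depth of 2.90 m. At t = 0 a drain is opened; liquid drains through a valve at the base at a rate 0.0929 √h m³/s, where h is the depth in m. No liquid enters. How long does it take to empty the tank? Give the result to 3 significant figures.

Volume balance on the tank: A dh/dt = −0.0929 √h.
This is separable: 2 d(√h)/dt = −0.0929/A, so √h = √h₀ − (0.0929/(2A)) t.
Tank is empty when √h = 0: t_empty = 2A√h₀/0.0929.
t_empty = 2·3.49·√2.90/0.0929 = 6.9800·1.7029/0.0929 = 127.95 s.

128 s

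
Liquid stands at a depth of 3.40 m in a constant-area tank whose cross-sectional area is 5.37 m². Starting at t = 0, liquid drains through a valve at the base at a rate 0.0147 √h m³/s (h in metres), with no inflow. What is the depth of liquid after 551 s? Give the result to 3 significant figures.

1.19 m

A dh/dt = −Q_out = −0.0147 √h.
This is separable: 2 d(√h)/dt = −0.0147/A, so √h = √h₀ − (0.0147/(2A)) t.
√h = √3.40 − 0.0147·551/(2·5.37) = 1.8439 − 0.75416 = 1.0897.
h = 1.0897² = 1.1875 m.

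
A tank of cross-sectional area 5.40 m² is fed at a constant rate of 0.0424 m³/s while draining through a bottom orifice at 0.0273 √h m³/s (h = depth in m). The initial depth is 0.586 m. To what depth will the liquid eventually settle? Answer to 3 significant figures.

2.41 m

Level balance: A dh/dt = 0.0424 − 0.0273 √h. Setting dh/dt = 0:
Q_in = 0.0273 √h_ss ⇒ √h_ss = 0.0424/0.0273 = 1.5531.
h_ss = 1.5531² = 2.4122 m. (Since h₀ = 0.586 m < h_ss, the level will rise toward this value.)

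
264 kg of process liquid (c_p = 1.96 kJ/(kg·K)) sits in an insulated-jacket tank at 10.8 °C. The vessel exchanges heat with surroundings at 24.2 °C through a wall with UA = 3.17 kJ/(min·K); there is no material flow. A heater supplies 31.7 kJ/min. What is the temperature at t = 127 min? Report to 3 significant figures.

23.5 °C

M c_p dT/dt = −UA(T − T_amb) + Q̇.
dT/dt = (T_ss − T)/τ with T_ss = T_amb + Q̇/UA = 24.2 + 31.7/3.17 = 34.200 °C, τ = M c_p/UA = 264·1.96/3.17 = 163.23 min.
This is linear first-order; T(t) = T_ss + (T₀ − T_ss) e^(−t/τ).
T(127) = 34.200 + (-23.400)·0.45930 = 23.452 °C.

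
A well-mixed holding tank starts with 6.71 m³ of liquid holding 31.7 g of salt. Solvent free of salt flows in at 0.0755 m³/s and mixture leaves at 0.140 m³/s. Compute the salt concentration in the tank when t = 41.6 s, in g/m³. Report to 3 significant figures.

2.60 g/m³

Total volume: dV/dt = Q_in − Q_out = -0.064500 m³/s, so V(t) = 6.71 − 0.064500 t and V(41.6) = 4.0268 m³.
Species balance (pure solvent in): dm/dt = −Q_out · m/V(t).
dm/m = −Q_out dt/(V₀ − 0.064500 t); integrating gives ln(m/m₀) = −(Q_out/(Q_in−Q_out)) ln(V/V₀).
m = m₀ (V₀/V)^(Q_out/(Q_in−Q_out)) = 31.7 × (6.71/4.0268)^(-2.1705) = 10.464 g.
C = m/V = 10.464/4.0268 = 2.5987 g/m³.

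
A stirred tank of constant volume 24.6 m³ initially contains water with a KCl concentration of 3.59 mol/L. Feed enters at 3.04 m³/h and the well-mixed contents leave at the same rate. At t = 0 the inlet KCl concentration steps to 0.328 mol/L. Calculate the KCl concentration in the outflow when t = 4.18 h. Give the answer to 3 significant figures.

2.27 mol/L

Accumulation = in − out for the solute gives V dC/dt = Q(C_in − C).
So dC/dt = (C_in − C)/τ with τ = V/Q = 24.6/3.04 = 8.0921 h.
Integrating: C(t) = C_in + (C₀ − C_in) e^(−t/τ).
C(4.18) = 0.328 + (3.59 − 0.328)·e^(−4.18/8.0921) = 0.328 + (3.2620)·0.59657 = 2.2740 mol/L.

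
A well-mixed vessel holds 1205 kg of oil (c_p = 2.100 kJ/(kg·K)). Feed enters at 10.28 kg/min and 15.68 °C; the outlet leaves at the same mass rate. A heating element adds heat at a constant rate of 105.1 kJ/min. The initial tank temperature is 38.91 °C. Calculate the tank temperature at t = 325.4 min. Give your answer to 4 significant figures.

M c_p dT/dt = ṁ c_p (T_in − T) + Q̇.
τ = M/ṁ = 117.218 min; T_ss = T_in + Q̇/(ṁ c_p) = 15.68 + 105.1/(10.28·2.100) = 20.5484 °C.
This is linear first-order; T(t) = T_ss + (T₀ − T_ss) e^(−t/τ).
T(325.4) = 20.5484 + (18.3616)·e^(−325.4/117.218) = 20.5484 + (18.3616)·0.0622855 = 21.6921 °C.

21.69 °C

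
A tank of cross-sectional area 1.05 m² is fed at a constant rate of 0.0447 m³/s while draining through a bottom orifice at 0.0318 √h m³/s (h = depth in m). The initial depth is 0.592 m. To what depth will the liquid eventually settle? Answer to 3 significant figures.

1.98 m

Level balance: A dh/dt = 0.0447 − 0.0318 √h. Setting dh/dt = 0:
Q_in = 0.0318 √h_ss ⇒ √h_ss = 0.0447/0.0318 = 1.4057.
h_ss = 1.4057² = 1.9759 m. (Since h₀ = 0.592 m < h_ss, the level will rise toward this value.)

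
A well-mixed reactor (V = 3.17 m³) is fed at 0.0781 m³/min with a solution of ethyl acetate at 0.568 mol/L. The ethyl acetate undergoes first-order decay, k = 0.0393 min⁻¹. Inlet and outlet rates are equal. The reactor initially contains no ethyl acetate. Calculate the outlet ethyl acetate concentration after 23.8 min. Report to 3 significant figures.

0.171 mol/L

Species balance: V dC/dt = Q C_in − Q C − k V C.
This is linear with rate a = Q/V + k = 0.063937 min⁻¹.
C_ss = Q C_in/(Q + kV) = 0.21887 mol/L; C(t) = C_ss + (C₀ − C_ss) e^(−a t).
C(23.8) = 0.21887 + (-0.21887)·e^(−0.063937·23.8) = 0.21887 + (-0.21887)·0.21834 = 0.17108 mol/L.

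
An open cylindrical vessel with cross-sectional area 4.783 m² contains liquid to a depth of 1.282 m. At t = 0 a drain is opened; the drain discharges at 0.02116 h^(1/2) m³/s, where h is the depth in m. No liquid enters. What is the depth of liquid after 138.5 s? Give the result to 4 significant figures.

With no inflow, A dh/dt = −0.02116 √h.
This is separable: 2 d(√h)/dt = −0.02116/A, so √h = √h₀ − (0.02116/(2A)) t.
√h = √1.282 − 0.02116·138.5/(2·4.783) = 1.13225 − 0.306362 = 0.825892.
h = 0.825892² = 0.682098 m.

0.6821 m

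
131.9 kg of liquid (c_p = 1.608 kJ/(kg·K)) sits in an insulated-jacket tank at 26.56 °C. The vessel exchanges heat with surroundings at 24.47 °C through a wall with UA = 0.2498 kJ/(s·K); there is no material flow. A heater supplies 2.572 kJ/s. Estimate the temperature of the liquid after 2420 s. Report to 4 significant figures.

M c_p dT/dt = −UA(T − T_amb) + Q̇.
dT/dt = (T_ss − T)/τ with T_ss = T_amb + Q̇/UA = 24.47 + 2.572/0.2498 = 34.7662 °C, τ = M c_p/UA = 131.9·1.608/0.2498 = 849.060 s.
T approaches T_ss exponentially: T(t) = T_ss + (T₀ − T_ss) e^(−t/τ).
T(2420) = 34.7662 + (-8.20624)·0.0578321 = 34.2917 °C.

34.29 °C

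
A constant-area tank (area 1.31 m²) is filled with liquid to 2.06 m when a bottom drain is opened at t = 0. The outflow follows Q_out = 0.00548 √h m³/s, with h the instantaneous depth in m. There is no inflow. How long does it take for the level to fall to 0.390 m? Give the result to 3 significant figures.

A dh/dt = −Q_out = −0.00548 √h.
∫ h^(−1/2) dh = −(0.00548/A) ∫ dt, giving 2√h = 2√h₀ − (0.00548/A) t.
t = 2A(√h₀ − √h)/0.00548 = 2·1.31·(√2.06 − √0.390)/0.00548
  = 2.6200 × (1.4353 − 0.62450) / 0.00548 = 387.63 s.

388 s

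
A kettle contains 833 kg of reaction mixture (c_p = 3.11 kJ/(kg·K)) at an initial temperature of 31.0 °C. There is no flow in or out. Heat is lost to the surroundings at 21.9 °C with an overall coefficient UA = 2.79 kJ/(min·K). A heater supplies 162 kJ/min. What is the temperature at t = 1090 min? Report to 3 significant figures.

First-law balance (no shaft work): M c_p dT/dt = −UA(T − T_amb) + Q̇.
dT/dt = (T_ss − T)/τ with T_ss = T_amb + Q̇/UA = 21.9 + 162/2.79 = 79.965 °C, τ = M c_p/UA = 833·3.11/2.79 = 928.54 min.
This is linear first-order; T(t) = T_ss + (T₀ − T_ss) e^(−t/τ).
T(1090) = 79.965 + (-48.965)·0.30916 = 64.826 °C.

64.8 °C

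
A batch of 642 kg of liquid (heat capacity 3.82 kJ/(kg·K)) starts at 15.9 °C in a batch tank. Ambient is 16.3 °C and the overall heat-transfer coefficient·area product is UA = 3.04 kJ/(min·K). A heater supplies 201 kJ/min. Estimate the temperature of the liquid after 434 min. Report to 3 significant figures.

43.6 °C

M c_p dT/dt = −UA(T − T_amb) + Q̇.
dT/dt = (T_ss − T)/τ with T_ss = T_amb + Q̇/UA = 16.3 + 201/3.04 = 82.418 °C, τ = M c_p/UA = 642·3.82/3.04 = 806.72 min.
Integrating: T(t) = T_ss + (T₀ − T_ss) e^(−t/τ).
T(434) = 82.418 + (-66.518)·0.58393 = 43.576 °C.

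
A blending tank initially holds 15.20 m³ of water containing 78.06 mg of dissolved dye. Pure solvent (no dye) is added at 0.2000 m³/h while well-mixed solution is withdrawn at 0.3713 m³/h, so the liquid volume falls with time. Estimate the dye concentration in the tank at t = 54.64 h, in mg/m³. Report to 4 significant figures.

Total volume: dV/dt = Q_in − Q_out = -0.171300 m³/h, so V(t) = 15.20 − 0.171300 t and V(54.64) = 5.84017 m³.
Solute balance: dm/dt = 0 − Q_out C = −Q_out m/V(t).
Separate: dm/m = −Q_out dt/V(t) ⇒ ln(m/m₀) = −(Q_out/(Q_in−Q_out)) ln(V/V₀).
m = m₀ (V₀/V)^(Q_out/(Q_in−Q_out)) = 78.06 × (15.20/5.84017)^(-2.16754) = 9.81730 mg.
C = m/V = 9.81730/5.84017 = 1.68100 mg/m³.

1.681 mg/m³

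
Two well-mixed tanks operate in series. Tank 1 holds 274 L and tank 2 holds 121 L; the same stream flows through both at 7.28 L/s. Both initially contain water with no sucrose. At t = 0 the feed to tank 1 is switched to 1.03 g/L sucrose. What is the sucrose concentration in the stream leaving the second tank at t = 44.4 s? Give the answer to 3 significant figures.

Species balance on tank i: dCᵢ/dt = (Cᵢ₋₁ − Cᵢ)/τᵢ with τᵢ = Vᵢ/Q.
τ₁ = 274/7.28 = 37.637 s; τ₂ = 121/7.28 = 16.621 s.
Tank 1: C₁ = C_in(1 − e^(−t/τ₁)). Tank 2 (τ₁ ≠ τ₂): C₂ = C_in[1 − (τ₁ e^(−t/τ₁) − τ₂ e^(−t/τ₂))/(τ₁ − τ₂)].
At t = 44.4: e^(−t/τ₁) = 0.30738, e^(−t/τ₂) = 0.069160.
C₂ = 1.03·[1 − (37.637·0.30738 − 16.621·0.069160)/(21.016)] = 1.03·0.50423 = 0.51935 g/L.

0.519 g/L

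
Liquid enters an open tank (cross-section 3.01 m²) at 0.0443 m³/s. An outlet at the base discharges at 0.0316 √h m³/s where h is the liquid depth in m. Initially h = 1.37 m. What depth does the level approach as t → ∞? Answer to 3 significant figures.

Accumulation of liquid (constant cross-section A): A dh/dt = Q_in − 0.0316 √h. At steady state dh/dt = 0:
Q_in = 0.0316 √h_ss ⇒ √h_ss = 0.0443/0.0316 = 1.4019.
h_ss = 1.4019² = 1.9653 m. (Since h₀ = 1.37 m < h_ss, the level will rise toward this value.)

1.97 m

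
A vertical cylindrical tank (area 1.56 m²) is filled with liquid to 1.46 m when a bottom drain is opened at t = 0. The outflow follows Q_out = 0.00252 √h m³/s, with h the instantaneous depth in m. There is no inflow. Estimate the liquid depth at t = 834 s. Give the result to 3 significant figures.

0.286 m

Mass balance (ρ constant): A dh/dt = −0.00252 √h.
Separate and integrate: 2(√h − √h₀) = −(0.00252/A) t.
√h = √1.46 − 0.00252·834/(2·1.56) = 1.2083 − 0.67362 = 0.53469.
h = 0.53469² = 0.28589 m.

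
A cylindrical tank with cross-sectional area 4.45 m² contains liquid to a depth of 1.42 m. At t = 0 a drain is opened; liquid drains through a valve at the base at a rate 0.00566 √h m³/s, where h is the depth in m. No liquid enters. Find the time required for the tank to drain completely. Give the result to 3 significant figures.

1870 s

A dh/dt = −Q_out = −0.00566 √h.
∫ h^(−1/2) dh = −(0.00566/A) ∫ dt, giving 2√h = 2√h₀ − (0.00566/A) t.
Tank is empty when √h = 0: t_empty = 2A√h₀/0.00566.
t_empty = 2·4.45·√1.42/0.00566 = 8.9000·1.1916/0.00566 = 1873.8 s.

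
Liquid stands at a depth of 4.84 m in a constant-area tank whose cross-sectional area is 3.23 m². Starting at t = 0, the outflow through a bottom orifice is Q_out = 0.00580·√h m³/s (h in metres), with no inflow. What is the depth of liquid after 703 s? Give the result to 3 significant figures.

With no inflow, A dh/dt = −0.00580 √h.
This is separable: 2 d(√h)/dt = −0.00580/A, so √h = √h₀ − (0.00580/(2A)) t.
√h = √4.84 − 0.00580·703/(2·3.23) = 2.2000 − 0.63118 = 1.5688.
h = 1.5688² = 2.4612 m.

2.46 m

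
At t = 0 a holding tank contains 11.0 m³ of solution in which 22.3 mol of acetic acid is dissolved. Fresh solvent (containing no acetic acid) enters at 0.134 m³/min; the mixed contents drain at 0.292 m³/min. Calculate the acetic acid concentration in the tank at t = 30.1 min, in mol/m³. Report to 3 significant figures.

1.25 mol/m³

Total volume: dV/dt = Q_in − Q_out = -0.15800 m³/min, so V(t) = 11.0 − 0.15800 t and V(30.1) = 6.2442 m³.
Solute balance: dm/dt = 0 − Q_out C = −Q_out m/V(t).
dm/m = −Q_out dt/(V₀ − 0.15800 t); integrating gives ln(m/m₀) = −(Q_out/(Q_in−Q_out)) ln(V/V₀).
m = m₀ (V₀/V)^(Q_out/(Q_in−Q_out)) = 22.3 × (11.0/6.2442)^(-1.8481) = 7.8312 mol.
C = m/V = 7.8312/6.2442 = 1.2542 mol/m³.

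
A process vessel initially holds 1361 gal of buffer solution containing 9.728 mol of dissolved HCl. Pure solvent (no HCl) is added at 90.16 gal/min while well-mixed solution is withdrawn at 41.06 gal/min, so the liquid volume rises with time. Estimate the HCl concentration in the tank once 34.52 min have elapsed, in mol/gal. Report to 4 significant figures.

0.001619 mol/gal

Let m(t) be the amount of HCl. Volume: V(t) = V₀ + (Q_in − Q_out) t = 1361 + 49.1000 t; V(34.52) = 3055.93 gal.
No HCl enters, so dm/dt = −Q_out · (m/V).
Separate: dm/m = −Q_out dt/V(t) ⇒ ln(m/m₀) = −(Q_out/(Q_in−Q_out)) ln(V/V₀).
m = m₀ (V₀/V)^(Q_out/(Q_in−Q_out)) = 9.728 × (1361/3055.93)^(0.836253) = 4.94607 mol.
C = m/V = 4.94607/3055.93 = 0.00161851 mol/gal.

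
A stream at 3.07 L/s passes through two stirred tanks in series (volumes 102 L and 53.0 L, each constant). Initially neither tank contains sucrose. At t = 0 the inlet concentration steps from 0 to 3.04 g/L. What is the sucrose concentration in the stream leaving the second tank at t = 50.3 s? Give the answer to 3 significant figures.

1.83 g/L

Time constants: τᵢ = Vᵢ/Q for each well-mixed tank.
τ₁ = 102/3.07 = 33.225 s; τ₂ = 53.0/3.07 = 17.264 s.
Tank 1: C₁ = C_in(1 − e^(−t/τ₁)). Tank 2 (τ₁ ≠ τ₂): C₂ = C_in[1 − (τ₁ e^(−t/τ₁) − τ₂ e^(−t/τ₂))/(τ₁ − τ₂)].
At t = 50.3: e^(−t/τ₁) = 0.22004, e^(−t/τ₂) = 0.054280.
C₂ = 3.04·[1 − (33.225·0.22004 − 17.264·0.054280)/(15.961)] = 3.04·0.60066 = 1.8260 g/L.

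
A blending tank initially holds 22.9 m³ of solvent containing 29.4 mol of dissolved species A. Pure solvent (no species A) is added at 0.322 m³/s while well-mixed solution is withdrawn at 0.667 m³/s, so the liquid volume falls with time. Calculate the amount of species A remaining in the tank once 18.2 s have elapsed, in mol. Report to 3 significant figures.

15.8 mol

Let m(t) be the amount of species A. Volume: V(t) = V₀ + (Q_in − Q_out) t = 22.9 − 0.34500 t; V(18.2) = 16.621 m³.
No species A enters, so dm/dt = −Q_out · (m/V).
dm/m = −Q_out dt/(V₀ − 0.34500 t); integrating gives ln(m/m₀) = −(Q_out/(Q_in−Q_out)) ln(V/V₀).
m = m₀ (V₀/V)^(Q_out/(Q_in−Q_out)) = 29.4 × (22.9/16.621)^(-1.9333) = 15.822 mol.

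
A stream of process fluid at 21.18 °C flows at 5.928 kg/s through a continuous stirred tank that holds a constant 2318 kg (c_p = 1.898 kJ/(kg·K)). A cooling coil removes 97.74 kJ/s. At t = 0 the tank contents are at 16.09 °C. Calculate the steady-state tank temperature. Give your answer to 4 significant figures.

Unsteady energy balance on the tank contents: M c_p dT/dt = ṁ c_p (T_in − T) − 97.74.
At steady state dT/dt = 0 ⇒ T_ss = T_in − Q̇/(ṁ c_p) = 21.18 − 97.74/(5.928·1.898) = 12.4930 °C.

12.49 °C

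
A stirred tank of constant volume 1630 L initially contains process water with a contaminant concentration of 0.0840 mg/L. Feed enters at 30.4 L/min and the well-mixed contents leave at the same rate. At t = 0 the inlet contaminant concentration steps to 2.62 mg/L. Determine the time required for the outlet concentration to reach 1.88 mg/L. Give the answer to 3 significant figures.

66.0 min

Species balance on the tank: V dC/dt = Q(C_in − C), so τ = V/Q = 53.618 min.
C(t) = C_in + (C₀ − C_in) e^(−t/τ). Set C = 1.88 and solve for t:
e^(−t/τ) = (C − C_in)/(C₀ − C_in) = (1.88 − 2.62)/(0.0840 − 2.62) = 0.29180
t = −τ ln(…) = 53.618 × 1.2317 = 66.041 min.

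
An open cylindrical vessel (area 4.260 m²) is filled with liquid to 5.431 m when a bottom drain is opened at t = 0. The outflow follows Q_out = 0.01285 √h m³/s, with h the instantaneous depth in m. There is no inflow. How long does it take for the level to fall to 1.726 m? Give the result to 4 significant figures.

674.1 s

With no inflow, A dh/dt = −0.01285 √h.
Separate and integrate: 2(√h − √h₀) = −(0.01285/A) t.
t = 2A(√h₀ − √h)/0.01285 = 2·4.260·(√5.431 − √1.726)/0.01285
  = 8.52000 × (2.33045 − 1.31377) / 0.01285 = 674.093 s.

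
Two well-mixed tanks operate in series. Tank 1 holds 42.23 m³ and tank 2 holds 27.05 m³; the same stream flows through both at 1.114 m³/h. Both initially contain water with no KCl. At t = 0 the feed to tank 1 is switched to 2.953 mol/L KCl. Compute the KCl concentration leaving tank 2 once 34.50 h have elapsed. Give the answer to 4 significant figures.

Time constants: τᵢ = Vᵢ/Q for each well-mixed tank.
τ₁ = 42.23/1.114 = 37.9084 h; τ₂ = 27.05/1.114 = 24.2819 h.
Solving the cascade with C₁(0)=C₂(0)=0 gives C₂(t) = C_in[1 − (τ₁ e^(−t/τ₁) − τ₂ e^(−t/τ₂))/(τ₁ − τ₂)].
At t = 34.50: e^(−t/τ₁) = 0.402489, e^(−t/τ₂) = 0.241518.
C₂ = 2.953·[1 − (37.9084·0.402489 − 24.2819·0.241518)/(13.6266)] = 2.953·0.310668 = 0.917403 mol/L.

0.9174 mol/L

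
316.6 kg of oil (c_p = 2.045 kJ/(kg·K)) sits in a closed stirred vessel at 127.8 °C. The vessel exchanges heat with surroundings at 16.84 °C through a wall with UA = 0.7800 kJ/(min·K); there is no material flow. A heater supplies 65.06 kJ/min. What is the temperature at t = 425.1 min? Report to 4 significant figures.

116.8 °C

Lumped-capacitance energy balance: M c_p dT/dt = UA(T_amb − T) + Q̇.
dT/dt = (T_ss − T)/τ with T_ss = T_amb + Q̇/UA = 16.84 + 65.06/0.7800 = 100.250 °C, τ = M c_p/UA = 316.6·2.045/0.7800 = 830.060 min.
Solution: T(t) = T_ss + (T₀ − T_ss) e^(−t/τ).
T(425.1) = 100.250 + (27.5497)·0.599217 = 116.759 °C.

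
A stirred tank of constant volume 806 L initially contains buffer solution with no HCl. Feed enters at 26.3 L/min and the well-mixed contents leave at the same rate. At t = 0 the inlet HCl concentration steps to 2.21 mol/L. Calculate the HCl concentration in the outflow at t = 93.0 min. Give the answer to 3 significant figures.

Transient balance on the dissolved component: V dC/dt = Q(C_in − C).
Time constant τ = V/Q = 806/26.3 = 30.646 min.
This is linear first-order; C(t) = C_in + (C₀ − C_in) e^(−t/τ).
C(93.0) = 2.21 + (0 − 2.21)·e^(−93.0/30.646) = 2.21 + (-2.2100)·0.048093 = 2.1037 mol/L.

2.10 mol/L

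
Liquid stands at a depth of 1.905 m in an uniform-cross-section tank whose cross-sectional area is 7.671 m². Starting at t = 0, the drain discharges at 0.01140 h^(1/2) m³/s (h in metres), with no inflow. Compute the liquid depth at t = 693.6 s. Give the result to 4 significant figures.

0.7479 m

With no inflow, A dh/dt = −0.01140 √h.
Separate and integrate: 2(√h − √h₀) = −(0.01140/A) t.
√h = √1.905 − 0.01140·693.6/(2·7.671) = 1.38022 − 0.515385 = 0.864832.
h = 0.864832² = 0.747935 m.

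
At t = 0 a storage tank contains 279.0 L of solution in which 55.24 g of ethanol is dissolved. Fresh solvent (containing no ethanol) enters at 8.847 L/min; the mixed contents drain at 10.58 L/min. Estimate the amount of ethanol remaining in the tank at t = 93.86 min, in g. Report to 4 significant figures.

Total volume: dV/dt = Q_in − Q_out = -1.73300 L/min, so V(t) = 279.0 − 1.73300 t and V(93.86) = 116.341 L.
Solute balance: dm/dt = 0 − Q_out C = −Q_out m/V(t).
dm/m = −Q_out dt/(V₀ − 1.73300 t); integrating gives ln(m/m₀) = −(Q_out/(Q_in−Q_out)) ln(V/V₀).
m = m₀ (V₀/V)^(Q_out/(Q_in−Q_out)) = 55.24 × (279.0/116.341)^(-6.10502) = 0.264925 g.

0.2649 g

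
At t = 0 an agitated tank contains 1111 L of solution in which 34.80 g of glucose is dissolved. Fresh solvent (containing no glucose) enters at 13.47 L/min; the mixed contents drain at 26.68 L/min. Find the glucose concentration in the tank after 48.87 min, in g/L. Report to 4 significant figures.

Total volume: dV/dt = Q_in − Q_out = -13.2100 L/min, so V(t) = 1111 − 13.2100 t and V(48.87) = 465.427 L.
Solute balance: dm/dt = 0 − Q_out C = −Q_out m/V(t).
dm/m = −Q_out dt/(V₀ − 13.2100 t); integrating gives ln(m/m₀) = −(Q_out/(Q_in−Q_out)) ln(V/V₀).
m = m₀ (V₀/V)^(Q_out/(Q_in−Q_out)) = 34.80 × (1111/465.427)^(-2.01968) = 6.00368 g.
C = m/V = 6.00368/465.427 = 0.0128993 g/L.

0.01290 g/L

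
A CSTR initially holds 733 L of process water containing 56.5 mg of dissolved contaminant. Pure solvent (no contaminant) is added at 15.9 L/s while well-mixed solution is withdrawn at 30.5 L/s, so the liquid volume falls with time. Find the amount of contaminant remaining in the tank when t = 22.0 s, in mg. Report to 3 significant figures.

16.9 mg

Let m(t) be the amount of contaminant. Volume: V(t) = V₀ + (Q_in − Q_out) t = 733 − 14.600 t; V(22.0) = 411.80 L.
No contaminant enters, so dm/dt = −Q_out · (m/V).
Separate: dm/m = −Q_out dt/V(t) ⇒ ln(m/m₀) = −(Q_out/(Q_in−Q_out)) ln(V/V₀).
m = m₀ (V₀/V)^(Q_out/(Q_in−Q_out)) = 56.5 × (733/411.80)^(-2.0890) = 16.940 mg.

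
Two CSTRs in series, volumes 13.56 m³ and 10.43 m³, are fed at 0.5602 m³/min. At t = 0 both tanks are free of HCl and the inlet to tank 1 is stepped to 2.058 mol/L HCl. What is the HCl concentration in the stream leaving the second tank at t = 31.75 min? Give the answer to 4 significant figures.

0.9025 mol/L

Time constants: τᵢ = Vᵢ/Q for each well-mixed tank.
τ₁ = 13.56/0.5602 = 24.2056 min; τ₂ = 10.43/0.5602 = 18.6184 min.
Tank 1: C₁ = C_in(1 − e^(−t/τ₁)). Tank 2 (τ₁ ≠ τ₂): C₂ = C_in[1 − (τ₁ e^(−t/τ₁) − τ₂ e^(−t/τ₂))/(τ₁ − τ₂)].
At t = 31.75: e^(−t/τ₁) = 0.269368, e^(−t/τ₂) = 0.181717.
C₂ = 2.058·[1 − (24.2056·0.269368 − 18.6184·0.181717)/(5.58729)] = 2.058·0.438555 = 0.902547 mol/L.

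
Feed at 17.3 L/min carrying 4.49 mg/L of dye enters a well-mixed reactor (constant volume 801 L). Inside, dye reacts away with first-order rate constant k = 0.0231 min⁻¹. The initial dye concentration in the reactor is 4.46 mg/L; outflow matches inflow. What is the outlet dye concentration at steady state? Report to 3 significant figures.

2.17 mg/L

Species balance: V dC/dt = Q C_in − Q C − k V C.
Steady state (dC/dt = 0): C_ss = Q C_in/(Q + kV) = C_in/(1 + kV/Q).
C_ss = 17.3·4.49/(17.3 + 0.0231·801) = 77.677/35.803 = 2.1696 mg/L.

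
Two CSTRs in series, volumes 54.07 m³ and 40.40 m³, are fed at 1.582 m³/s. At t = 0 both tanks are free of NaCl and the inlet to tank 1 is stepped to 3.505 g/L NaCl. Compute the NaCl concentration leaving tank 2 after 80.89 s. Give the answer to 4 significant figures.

2.641 g/L

Time constants: τᵢ = Vᵢ/Q for each well-mixed tank.
τ₁ = 54.07/1.582 = 34.1783 s; τ₂ = 40.40/1.582 = 25.5373 s.
Tank 1: C₁ = C_in(1 − e^(−t/τ₁)). Tank 2 (τ₁ ≠ τ₂): C₂ = C_in[1 − (τ₁ e^(−t/τ₁) − τ₂ e^(−t/τ₂))/(τ₁ − τ₂)].
At t = 80.89: e^(−t/τ₁) = 0.0937888, e^(−t/τ₂) = 0.0421077.
C₂ = 3.505·[1 − (34.1783·0.0937888 − 25.5373·0.0421077)/(8.64096)] = 3.505·0.753474 = 2.64093 g/L.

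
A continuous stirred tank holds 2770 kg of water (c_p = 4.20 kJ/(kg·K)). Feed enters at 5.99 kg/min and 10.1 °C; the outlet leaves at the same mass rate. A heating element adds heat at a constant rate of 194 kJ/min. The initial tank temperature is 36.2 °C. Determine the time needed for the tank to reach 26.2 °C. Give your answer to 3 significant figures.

363 min

Energy balance: M c_p dT/dt = ṁ c_p (T_in − T) + 194.
τ = M/ṁ = 462.44 min; T_ss = T_in + Q̇/(ṁ c_p) = 17.811 °C.
T(t) = T_ss + (T₀ − T_ss) e^(−t/τ). Set T = 26.2:
e^(−t/τ) = (26.2 − 17.811)/(36.2 − 17.811) = 0.45619
t = −462.44 · ln(0.45619) = 362.94 min.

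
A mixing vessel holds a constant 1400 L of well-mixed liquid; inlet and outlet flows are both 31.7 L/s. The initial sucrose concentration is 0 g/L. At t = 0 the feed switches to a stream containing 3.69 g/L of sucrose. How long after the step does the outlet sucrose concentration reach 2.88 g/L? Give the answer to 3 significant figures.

67.0 s

Species balance: V dC/dt = Q(C_in − C) ⇒ τ = V/Q = 44.164 s.
C(t) = C_in + (C₀ − C_in) e^(−t/τ). Set C = 2.88 and solve for t:
e^(−t/τ) = (C − C_in)/(C₀ − C_in) = (2.88 − 3.69)/(0 − 3.69) = 0.21951
t = −τ ln(…) = 44.164 × 1.5163 = 66.968 s.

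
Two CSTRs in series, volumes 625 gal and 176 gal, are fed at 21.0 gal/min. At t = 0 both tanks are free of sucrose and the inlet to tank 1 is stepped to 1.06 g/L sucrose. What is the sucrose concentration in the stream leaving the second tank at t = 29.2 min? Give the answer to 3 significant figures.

0.520 g/L

Each tank obeys Vᵢ dCᵢ/dt = Q(Cᵢ₋₁ − Cᵢ), so τᵢ = Vᵢ/Q.
τ₁ = 625/21.0 = 29.762 min; τ₂ = 176/21.0 = 8.3810 min.
Solving the cascade with C₁(0)=C₂(0)=0 gives C₂(t) = C_in[1 − (τ₁ e^(−t/τ₁) − τ₂ e^(−t/τ₂))/(τ₁ − τ₂)].
At t = 29.2: e^(−t/τ₁) = 0.37489, e^(−t/τ₂) = 0.030682.
C₂ = 1.06·[1 − (29.762·0.37489 − 8.3810·0.030682)/(21.381)] = 1.06·0.49019 = 0.51960 g/L.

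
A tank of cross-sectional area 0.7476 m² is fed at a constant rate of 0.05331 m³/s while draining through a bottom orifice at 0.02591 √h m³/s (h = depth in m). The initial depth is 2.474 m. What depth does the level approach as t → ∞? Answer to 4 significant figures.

4.233 m

Level balance: A dh/dt = 0.05331 − 0.02591 √h. Setting dh/dt = 0:
Q_in = 0.02591 √h_ss ⇒ √h_ss = 0.05331/0.02591 = 2.05751.
h_ss = 2.05751² = 4.23333 m. (Since h₀ = 2.474 m < h_ss, the level will rise toward this value.)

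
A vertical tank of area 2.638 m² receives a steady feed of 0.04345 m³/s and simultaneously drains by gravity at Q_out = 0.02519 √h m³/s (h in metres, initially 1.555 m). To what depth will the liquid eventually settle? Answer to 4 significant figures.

2.975 m

A dh/dt = Q_in − 0.02519 √h. Steady state requires inflow = outflow:
Q_in = 0.02519 √h_ss ⇒ √h_ss = 0.04345/0.02519 = 1.72489.
h_ss = 1.72489² = 2.97525 m. (Since h₀ = 1.555 m < h_ss, the level will rise toward this value.)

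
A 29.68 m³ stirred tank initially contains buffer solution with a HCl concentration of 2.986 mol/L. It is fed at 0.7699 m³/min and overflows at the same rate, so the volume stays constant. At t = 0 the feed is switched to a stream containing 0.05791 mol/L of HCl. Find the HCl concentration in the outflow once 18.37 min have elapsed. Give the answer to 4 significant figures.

1.876 mol/L

Accumulation = in − out for the solute gives V dC/dt = Q(C_in − C).
So dC/dt = (C_in − C)/τ with τ = V/Q = 29.68/0.7699 = 38.5505 min.
This is linear first-order; C(t) = C_in + (C₀ − C_in) e^(−t/τ).
C(18.37) = 0.05791 + (2.986 − 0.05791)·e^(−18.37/38.5505) = 0.05791 + (2.92809)·0.620942 = 1.87608 mol/L.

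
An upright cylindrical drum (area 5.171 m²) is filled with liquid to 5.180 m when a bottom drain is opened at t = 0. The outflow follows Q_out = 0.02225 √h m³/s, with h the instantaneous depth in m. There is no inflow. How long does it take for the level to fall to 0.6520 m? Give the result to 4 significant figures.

With no inflow, A dh/dt = −0.02225 √h.
∫ h^(−1/2) dh = −(0.02225/A) ∫ dt, giving 2√h = 2√h₀ − (0.02225/A) t.
t = 2A(√h₀ − √h)/0.02225 = 2·5.171·(√5.180 − √0.6520)/0.02225
  = 10.3420 × (2.27596 − 0.807465) / 0.02225 = 682.570 s.

682.6 s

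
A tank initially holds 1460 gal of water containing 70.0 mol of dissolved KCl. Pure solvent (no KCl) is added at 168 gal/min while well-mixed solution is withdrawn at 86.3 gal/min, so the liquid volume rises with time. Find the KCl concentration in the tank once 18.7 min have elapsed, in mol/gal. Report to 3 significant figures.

Let m(t) be the amount of KCl. Volume: V(t) = V₀ + (Q_in − Q_out) t = 1460 + 81.700 t; V(18.7) = 2987.8 gal.
No KCl enters, so dm/dt = −Q_out · (m/V).
Separate: dm/m = −Q_out dt/V(t) ⇒ ln(m/m₀) = −(Q_out/(Q_in−Q_out)) ln(V/V₀).
m = m₀ (V₀/V)^(Q_out/(Q_in−Q_out)) = 70.0 × (1460/2987.8)^(1.0563) = 32.854 mol.
C = m/V = 32.854/2987.8 = 0.010996 mol/gal.

0.0110 mol/gal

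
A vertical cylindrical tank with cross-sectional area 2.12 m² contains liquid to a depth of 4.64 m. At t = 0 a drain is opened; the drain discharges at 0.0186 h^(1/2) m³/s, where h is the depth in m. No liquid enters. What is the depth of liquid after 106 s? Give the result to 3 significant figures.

A dh/dt = −Q_out = −0.0186 √h.
Separate and integrate: 2(√h − √h₀) = −(0.0186/A) t.
√h = √4.64 − 0.0186·106/(2·2.12) = 2.1541 − 0.46500 = 1.6891.
h = 1.6891² = 2.8529 m.

2.85 m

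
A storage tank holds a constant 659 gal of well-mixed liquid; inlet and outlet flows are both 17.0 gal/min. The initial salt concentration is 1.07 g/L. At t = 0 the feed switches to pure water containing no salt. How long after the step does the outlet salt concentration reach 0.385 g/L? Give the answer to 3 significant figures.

Unsteady species balance (constant V, well mixed): V dC/dt = Q(C_in − C), so τ = V/Q = 38.765 min.
C(t) = C_in + (C₀ − C_in) e^(−t/τ). Set C = 0.385 and solve for t:
e^(−t/τ) = (C − C_in)/(C₀ − C_in) = (0.385 − 0)/(1.07 − 0) = 0.35981
t = −τ ln(…) = 38.765 × 1.0222 = 39.624 min.

39.6 min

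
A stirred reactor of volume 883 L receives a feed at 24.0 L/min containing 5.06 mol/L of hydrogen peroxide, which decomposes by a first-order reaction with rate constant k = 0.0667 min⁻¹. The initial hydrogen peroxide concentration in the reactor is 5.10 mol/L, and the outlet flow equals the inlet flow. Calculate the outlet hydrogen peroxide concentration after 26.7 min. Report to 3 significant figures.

1.76 mol/L

Species balance: V dC/dt = Q C_in − Q C − k V C.
This is linear with rate a = Q/V + k = 0.093880 min⁻¹.
C_ss = Q C_in/(Q + kV) = 1.4650 mol/L; C(t) = C_ss + (C₀ − C_ss) e^(−a t).
C(26.7) = 1.4650 + (3.6350)·e^(−0.093880·26.7) = 1.4650 + (3.6350)·0.081545 = 1.7614 mol/L.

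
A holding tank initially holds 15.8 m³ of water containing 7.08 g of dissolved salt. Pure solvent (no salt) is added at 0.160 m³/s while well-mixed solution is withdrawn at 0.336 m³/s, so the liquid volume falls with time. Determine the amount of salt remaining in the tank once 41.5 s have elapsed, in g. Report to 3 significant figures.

2.17 g

Total volume: dV/dt = Q_in − Q_out = -0.17600 m³/s, so V(t) = 15.8 − 0.17600 t and V(41.5) = 8.4960 m³.
No salt enters, so dm/dt = −Q_out · (m/V).
dm/m = −Q_out dt/(V₀ − 0.17600 t); integrating gives ln(m/m₀) = −(Q_out/(Q_in−Q_out)) ln(V/V₀).
m = m₀ (V₀/V)^(Q_out/(Q_in−Q_out)) = 7.08 × (15.8/8.4960)^(-1.9091) = 2.1659 g.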